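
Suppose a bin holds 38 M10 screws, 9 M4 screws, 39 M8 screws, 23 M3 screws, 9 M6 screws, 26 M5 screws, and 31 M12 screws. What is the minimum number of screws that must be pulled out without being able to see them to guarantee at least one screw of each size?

167

The hardest size to obtain is M4: we could draw every other screw first — 175 − 9 = 166 screws — without a single M4 one.
The next draw must be M4, so 166 + 1 = 167.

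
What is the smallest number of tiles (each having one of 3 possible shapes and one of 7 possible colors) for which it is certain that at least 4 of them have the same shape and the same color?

There are 3 × 7 = 21 (shape, color) combinations acting as pigeonholes.
With 21 × 3 = 63 tiles we could place exactly 3 in each, with no (shape, color) pair reaching 4.
One more forces some (shape, color) pair to hold 4, so 63 + 1 = 64.

64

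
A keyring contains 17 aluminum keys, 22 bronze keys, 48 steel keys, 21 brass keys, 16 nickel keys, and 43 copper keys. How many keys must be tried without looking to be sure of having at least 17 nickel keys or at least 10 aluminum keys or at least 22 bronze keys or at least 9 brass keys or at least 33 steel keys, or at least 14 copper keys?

100

The worst case stops just short of every target: 9 aluminum, 21 bronze, 32 steel, 8 brass, 16 nickel, 13 copper — 9 + 21 + 32 + 8 + 16 + 13 = 99 keys.
One more key must push some type to its target, so 99 + 1 = 100.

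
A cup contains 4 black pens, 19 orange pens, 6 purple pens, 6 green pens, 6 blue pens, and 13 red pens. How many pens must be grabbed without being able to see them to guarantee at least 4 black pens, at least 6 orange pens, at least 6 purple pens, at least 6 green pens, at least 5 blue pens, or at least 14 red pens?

Each of the 6 ink colors has its own threshold; avoid all of them simultaneously.
The worst case stops just short of every target: 3 black, 5 orange, 5 purple, 5 green, 4 blue, 13 red — 3 + 5 + 5 + 5 + 4 + 13 = 35 pens.
One more pen must push some ink color to its target, so 35 + 1 = 36.

36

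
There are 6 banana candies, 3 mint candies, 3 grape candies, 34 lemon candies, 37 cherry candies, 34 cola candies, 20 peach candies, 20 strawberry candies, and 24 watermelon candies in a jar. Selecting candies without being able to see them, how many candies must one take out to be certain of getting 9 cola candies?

156

The worst case draws every non-cola candy first: 6 + 3 + 3 + 34 + 37 + 20 + 20 + 24 = 147.
The next 9 draws are then forced to be cola, giving 147 + 9 = 156.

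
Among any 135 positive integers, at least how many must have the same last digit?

14

There are 10 possible last digits, which serve as the pigeonholes.
If each of the 10 possible last digits held at most 13, the total would be at most 10 × 13 = 130 < 135, a contradiction.
So at least one holds ⌈135/10⌉ = 14.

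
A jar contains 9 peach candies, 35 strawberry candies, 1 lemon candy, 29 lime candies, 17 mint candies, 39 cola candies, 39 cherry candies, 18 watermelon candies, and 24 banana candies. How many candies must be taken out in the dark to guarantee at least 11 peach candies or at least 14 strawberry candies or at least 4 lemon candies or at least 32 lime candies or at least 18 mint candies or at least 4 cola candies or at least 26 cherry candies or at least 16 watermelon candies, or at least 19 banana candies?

Each of the 9 flavors has its own threshold; avoid all of them simultaneously.
The worst case stops just short of every target: all 9 peach, 13 strawberry, all 1 lemon, all 29 lime, 17 mint, 3 cola, 25 cherry, 15 watermelon, 18 banana — 9 + 13 + 1 + 29 + 17 + 3 + 25 + 15 + 18 = 130 candies.
One more candy must push some flavor to its target, so 130 + 1 = 131.

131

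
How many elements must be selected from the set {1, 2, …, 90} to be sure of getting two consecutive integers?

46

Partition {1, …, 90} into 45 pairs: {1,2}, {3,4}, …, {89,90}.
Choosing 45 integers — say the 45 even numbers 2, 4, …, 90 — takes one from each pair and avoids the property.
Choosing 46 forces two into the same pair by pigeonhole, and those are consecutive. So 46.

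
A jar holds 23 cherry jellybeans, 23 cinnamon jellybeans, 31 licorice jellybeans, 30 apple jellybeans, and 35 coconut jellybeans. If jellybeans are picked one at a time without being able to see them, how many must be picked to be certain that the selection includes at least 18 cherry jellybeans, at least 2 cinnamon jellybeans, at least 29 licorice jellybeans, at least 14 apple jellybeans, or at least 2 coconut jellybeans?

The worst case stops just short of every target: 17 cherry, 1 cinnamon, 28 licorice, 13 apple, 1 coconut — 17 + 1 + 28 + 13 + 1 = 60 jellybeans.
One more jellybean must push some flavor to its target, so 60 + 1 = 61.

61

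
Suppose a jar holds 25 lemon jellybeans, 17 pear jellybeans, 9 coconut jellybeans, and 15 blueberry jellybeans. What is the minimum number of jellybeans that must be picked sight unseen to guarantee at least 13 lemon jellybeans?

54

The worst case draws every non-lemon jellybean first: 17 + 9 + 15 = 41.
The next 13 draws are then forced to be lemon, giving 41 + 13 = 54.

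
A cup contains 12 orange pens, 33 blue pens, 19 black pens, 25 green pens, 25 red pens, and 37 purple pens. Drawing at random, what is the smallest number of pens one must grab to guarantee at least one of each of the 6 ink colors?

The hardest ink color to obtain is orange: we could draw every other pen first — 151 − 12 = 139 pens — without a single orange one.
The next draw must be orange, so 139 + 1 = 140.

140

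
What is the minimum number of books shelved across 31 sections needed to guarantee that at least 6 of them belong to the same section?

156

There are 31 sections acting as pigeonholes.
With 31 × 5 = 155 books we could place exactly 5 in each, with no class reaching 6.
One more forces some class to hold 6, so 155 + 1 = 156.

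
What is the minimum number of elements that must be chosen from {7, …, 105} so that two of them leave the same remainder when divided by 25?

26

Group the integers by remainder mod 25; there are 25 residue classes, each nonempty in this range.
Choosing one from each class (25 integers) avoids any shared remainder.
One more choice must repeat a class, so two differ by a multiple of 25. Hence 25 + 1 = 26.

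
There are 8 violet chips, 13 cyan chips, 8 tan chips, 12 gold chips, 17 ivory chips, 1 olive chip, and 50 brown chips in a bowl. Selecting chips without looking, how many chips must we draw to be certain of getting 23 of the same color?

82

Treat the 7 colors as pigeonholes.
In the worst case we take at most 22 of each color, but all 8 violet, all 13 cyan, all 8 tan, all 12 gold, all 17 ivory, and all 1 olive (fewer than 22), giving 8 + 13 + 8 + 12 + 17 + 1 + 22 = 81.
One more chip then forces some color to 23, so 81 + 1 = 82.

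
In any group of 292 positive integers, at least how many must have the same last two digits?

3

The 292 positive integers fall into 100 possible two-digit endings.
If each of the 100 possible two-digit endings held at most 2, the total would be at most 100 × 2 = 200 < 292, a contradiction.
So at least one holds ⌈292/100⌉ = 3.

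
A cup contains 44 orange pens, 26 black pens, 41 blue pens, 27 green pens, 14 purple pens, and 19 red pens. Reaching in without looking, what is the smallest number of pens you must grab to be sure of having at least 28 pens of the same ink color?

141

Treat the 6 ink colors as pigeonholes.
In the worst case we take at most 27 of each ink color, but all 26 black, all 14 purple, and all 19 red (fewer than 27), giving 27 + 26 + 27 + 27 + 14 + 19 = 140.
One more pen then forces some ink color to 28, so 140 + 1 = 141.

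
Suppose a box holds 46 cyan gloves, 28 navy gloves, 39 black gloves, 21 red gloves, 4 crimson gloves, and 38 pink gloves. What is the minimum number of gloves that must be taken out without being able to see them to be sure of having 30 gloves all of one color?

141

In the worst case we take at most 29 of each color, but all 28 navy, all 21 red, and all 4 crimson (fewer than 29), giving 29 + 28 + 29 + 21 + 4 + 29 = 140.
One more glove then forces some color to 30, so 140 + 1 = 141.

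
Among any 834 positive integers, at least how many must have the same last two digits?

9

There are 100 possible two-digit endings, which serve as the pigeonholes.
If each of the 100 possible two-digit endings held at most 8, the total would be at most 100 × 8 = 800 < 834, a contradiction.
So at least one holds ⌈834/100⌉ = 9.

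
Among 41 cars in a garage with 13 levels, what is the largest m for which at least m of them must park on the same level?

4

If each of the 13 levels held at most 3, the total would be at most 13 × 3 = 39 < 41, a contradiction.
So at least one holds ⌈41/13⌉ = 4.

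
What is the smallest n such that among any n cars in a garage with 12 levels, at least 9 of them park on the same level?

97

There are 12 levels acting as pigeonholes.
With 12 × 8 = 96 cars we could place exactly 8 in each, with no class reaching 9.
One more forces some class to hold 9, so 96 + 1 = 97.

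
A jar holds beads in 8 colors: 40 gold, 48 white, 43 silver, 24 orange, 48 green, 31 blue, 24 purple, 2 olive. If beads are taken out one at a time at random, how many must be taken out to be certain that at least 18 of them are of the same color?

Treat the 8 colors as pigeonholes.
In the worst case we take at most 17 of each color, but all 2 olive (fewer than 17), giving 17 + 17 + 17 + 17 + 17 + 17 + 17 + 2 = 121.
One more bead then forces some color to 18, so 121 + 1 = 122.

122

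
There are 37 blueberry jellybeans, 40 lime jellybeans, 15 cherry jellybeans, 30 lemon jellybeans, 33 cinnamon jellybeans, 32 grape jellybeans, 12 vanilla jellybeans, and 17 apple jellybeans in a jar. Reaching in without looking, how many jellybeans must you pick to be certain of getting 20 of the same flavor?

140

In the worst case we take at most 19 of each flavor, but all 15 cherry, all 12 vanilla, and all 17 apple (fewer than 19), giving 19 + 19 + 15 + 19 + 19 + 19 + 12 + 17 = 139.
One more jellybean then forces some flavor to 20, so 139 + 1 = 140.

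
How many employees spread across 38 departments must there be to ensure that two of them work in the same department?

There are 38 departments acting as pigeonholes.
With 38 employees we could place one in each, avoiding any repeat.
One more forces some class to hold 2, so 38 + 1 = 39.

39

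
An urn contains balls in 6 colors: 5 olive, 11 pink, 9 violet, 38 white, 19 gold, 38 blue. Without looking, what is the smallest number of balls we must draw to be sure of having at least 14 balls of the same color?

In the worst case we take at most 13 of each color, but all 5 olive, all 11 pink, and all 9 violet (fewer than 13), giving 5 + 11 + 9 + 13 + 13 + 13 = 64.
One more ball then forces some color to 14, so 64 + 1 = 65.

65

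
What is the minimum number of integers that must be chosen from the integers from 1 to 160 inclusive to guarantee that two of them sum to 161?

81

Partition {1, …, 160} into 80 pairs: {1,160}, {2,159}, …, {80,81}.
Choosing 80 integers — say the integers 1 through 80 — takes one from each pair and avoids the property.
Choosing 81 forces two into the same pair by pigeonhole, and those sum to 161. So 81.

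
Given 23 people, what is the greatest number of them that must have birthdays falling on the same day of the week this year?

There are 7 days of the week, which serve as the pigeonholes.
If each of the 7 days of the week held at most 3, the total would be at most 7 × 3 = 21 < 23, a contradiction.
So at least one holds ⌈23/7⌉ = 4.

4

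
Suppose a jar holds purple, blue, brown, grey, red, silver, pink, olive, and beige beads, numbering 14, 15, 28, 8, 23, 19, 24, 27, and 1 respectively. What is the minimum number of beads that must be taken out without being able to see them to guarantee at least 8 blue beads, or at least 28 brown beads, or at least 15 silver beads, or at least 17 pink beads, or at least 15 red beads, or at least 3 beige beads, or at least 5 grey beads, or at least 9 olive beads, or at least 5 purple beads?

96

The worst case stops just short of every target: 4 purple, 7 blue, 27 brown, 4 grey, 14 red, 14 silver, 16 pink, 8 olive, all 1 beige — 4 + 7 + 27 + 4 + 14 + 14 + 16 + 8 + 1 = 95 beads.
One more bead must push some color to its target, so 95 + 1 = 96.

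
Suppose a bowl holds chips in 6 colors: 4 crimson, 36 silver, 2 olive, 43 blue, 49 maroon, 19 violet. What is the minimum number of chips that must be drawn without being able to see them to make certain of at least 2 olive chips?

153

The worst case draws every non-olive chip first: 4 + 36 + 43 + 49 + 19 = 151.
The next 2 draws are then forced to be olive, giving 151 + 2 = 153.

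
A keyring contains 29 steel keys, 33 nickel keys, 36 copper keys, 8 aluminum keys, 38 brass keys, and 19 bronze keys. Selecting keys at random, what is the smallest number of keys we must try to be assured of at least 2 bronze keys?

To avoid bronze keys as long as possible, exhaust the other 5 types first.
The worst case draws every non-bronze key first: 29 + 33 + 36 + 8 + 38 = 144.
The next 2 draws are then forced to be bronze, giving 144 + 2 = 146.

146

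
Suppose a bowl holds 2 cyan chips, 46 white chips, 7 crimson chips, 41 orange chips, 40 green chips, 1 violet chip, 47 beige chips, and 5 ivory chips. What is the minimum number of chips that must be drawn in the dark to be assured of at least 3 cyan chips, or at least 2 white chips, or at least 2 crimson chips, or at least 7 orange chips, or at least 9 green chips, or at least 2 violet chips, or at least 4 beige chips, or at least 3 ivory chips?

25

The worst case stops just short of every target: 2 cyan, 1 white, 1 crimson, 6 orange, 8 green, 1 violet, 3 beige, 2 ivory — 2 + 1 + 1 + 6 + 8 + 1 + 3 + 2 = 24 chips.
One more chip must push some color to its target, so 24 + 1 = 25.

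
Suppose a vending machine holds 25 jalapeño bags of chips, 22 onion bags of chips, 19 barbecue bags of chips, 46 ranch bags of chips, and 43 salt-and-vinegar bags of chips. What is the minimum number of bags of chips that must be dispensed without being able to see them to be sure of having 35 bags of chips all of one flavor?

135

Treat the 5 flavors as pigeonholes.
In the worst case we take at most 34 of each flavor, but all 25 jalapeño, all 22 onion, and all 19 barbecue (fewer than 34), giving 25 + 22 + 19 + 34 + 34 = 134.
One more bag of chips then forces some flavor to 35, so 134 + 1 = 135.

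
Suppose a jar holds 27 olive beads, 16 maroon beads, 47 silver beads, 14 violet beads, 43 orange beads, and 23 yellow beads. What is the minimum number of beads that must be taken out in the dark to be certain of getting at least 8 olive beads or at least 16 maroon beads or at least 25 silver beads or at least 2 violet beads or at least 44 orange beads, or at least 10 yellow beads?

Each of the 6 colors has its own threshold; avoid all of them simultaneously.
The worst case stops just short of every target: 7 olive, 15 maroon, 24 silver, 1 violet, 43 orange, 9 yellow — 7 + 15 + 24 + 1 + 43 + 9 = 99 beads.
One more bead must push some color to its target, so 99 + 1 = 100.

100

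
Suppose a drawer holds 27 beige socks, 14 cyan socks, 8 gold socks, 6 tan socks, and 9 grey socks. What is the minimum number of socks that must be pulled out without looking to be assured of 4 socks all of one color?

Treat the 5 colors as pigeonholes.
The worst case takes 3 socks of each color without reaching 4 of any: 5 × 3 = 15.
The next sock must bring some color to 4, so 15 + 1 = 16.

16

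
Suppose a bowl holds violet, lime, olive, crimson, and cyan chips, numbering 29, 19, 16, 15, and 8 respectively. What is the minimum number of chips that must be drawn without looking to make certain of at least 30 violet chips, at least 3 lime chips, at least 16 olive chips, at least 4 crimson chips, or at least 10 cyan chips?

58

The worst case stops just short of every target: 29 violet, 2 lime, 15 olive, 3 crimson, all 8 cyan — 29 + 2 + 15 + 3 + 8 = 57 chips.
One more chip must push some color to its target, so 57 + 1 = 58.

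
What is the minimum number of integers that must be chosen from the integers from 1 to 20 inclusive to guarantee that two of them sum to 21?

Partition {1, …, 20} into 10 pairs: {1,20}, {2,19}, …, {10,11}.
Choosing 10 integers — say the integers 1 through 10 — takes one from each pair and avoids the property.
Choosing 11 forces two into the same pair by pigeonhole, and those sum to 21. So 11.

11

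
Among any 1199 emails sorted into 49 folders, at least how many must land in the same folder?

25

The 1199 emails fall into 49 folders.
If each of the 49 folders held at most 24, the total would be at most 49 × 24 = 1176 < 1199, a contradiction.
So at least one holds ⌈1199/49⌉ = 25.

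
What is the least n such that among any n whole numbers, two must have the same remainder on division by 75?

Two integers differ by a multiple of 75 exactly when they share a remainder mod 75.
There are 75 residue classes mod 75, so 75 integers can all lie in distinct classes.
One more integer must repeat a residue, giving a difference divisible by 75. So n = 75 + 1 = 76.

76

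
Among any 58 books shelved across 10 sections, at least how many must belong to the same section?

6

The 58 books fall into 10 sections.
If each of the 10 sections held at most 5, the total would be at most 10 × 5 = 50 < 58, a contradiction.
So at least one holds ⌈58/10⌉ = 6.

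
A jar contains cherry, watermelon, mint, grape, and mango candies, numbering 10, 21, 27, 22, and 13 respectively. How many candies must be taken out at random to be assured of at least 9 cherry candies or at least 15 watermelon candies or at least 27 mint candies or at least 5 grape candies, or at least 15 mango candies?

66

The worst case stops just short of every target: 8 cherry, 14 watermelon, 26 mint, 4 grape, all 13 mango — 8 + 14 + 26 + 4 + 13 = 65 candies.
One more candy must push some flavor to its target, so 65 + 1 = 66.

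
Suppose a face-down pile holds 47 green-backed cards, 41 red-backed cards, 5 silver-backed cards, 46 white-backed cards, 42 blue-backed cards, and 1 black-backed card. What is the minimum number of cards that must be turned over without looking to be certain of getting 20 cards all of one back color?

Treat the 6 back colors as pigeonholes.
In the worst case we take at most 19 of each back color, but all 5 silver-backed and all 1 black-backed (fewer than 19), giving 19 + 19 + 5 + 19 + 19 + 1 = 82.
One more card then forces some back color to 20, so 82 + 1 = 83.

83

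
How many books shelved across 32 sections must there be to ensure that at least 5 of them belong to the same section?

There are 32 sections acting as pigeonholes.
With 32 × 4 = 128 books we could place exactly 4 in each, with no class reaching 5.
One more forces some class to hold 5, so 128 + 1 = 129.

129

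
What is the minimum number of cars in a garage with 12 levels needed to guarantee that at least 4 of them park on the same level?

There are 12 levels acting as pigeonholes.
With 12 × 3 = 36 cars we could place exactly 3 in each, with no class reaching 4.
One more forces some class to hold 4, so 36 + 1 = 37.

37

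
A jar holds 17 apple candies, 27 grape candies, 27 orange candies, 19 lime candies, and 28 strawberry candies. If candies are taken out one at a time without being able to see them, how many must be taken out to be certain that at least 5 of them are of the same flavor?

The worst case takes 4 candies of each flavor without reaching 5 of any: 5 × 4 = 20.
The next candy must bring some flavor to 5, so 20 + 1 = 21.

21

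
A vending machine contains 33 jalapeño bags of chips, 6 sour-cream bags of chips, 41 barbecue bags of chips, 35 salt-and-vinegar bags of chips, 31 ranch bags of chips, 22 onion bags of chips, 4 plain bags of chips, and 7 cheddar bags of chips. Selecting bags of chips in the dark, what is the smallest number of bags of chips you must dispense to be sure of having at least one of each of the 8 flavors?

176

The hardest flavor to obtain is plain: we could draw every other bag of chips first — 179 − 4 = 175 bags of chips — without a single plain one.
The next draw must be plain, so 175 + 1 = 176.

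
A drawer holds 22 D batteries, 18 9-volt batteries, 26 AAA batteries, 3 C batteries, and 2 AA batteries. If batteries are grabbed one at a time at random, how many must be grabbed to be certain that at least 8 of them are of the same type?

In the worst case we take at most 7 of each type, but all 3 C and all 2 AA (fewer than 7), giving 7 + 7 + 7 + 3 + 2 = 26.
One more battery then forces some type to 8, so 26 + 1 = 27.

27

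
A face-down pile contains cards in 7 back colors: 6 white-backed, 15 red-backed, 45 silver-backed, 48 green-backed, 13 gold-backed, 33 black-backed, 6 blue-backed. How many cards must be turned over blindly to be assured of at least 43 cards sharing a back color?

158

In the worst case we take at most 42 of each back color, but all 6 white-backed, all 15 red-backed, all 13 gold-backed, all 33 black-backed, and all 6 blue-backed (fewer than 42), giving 6 + 15 + 42 + 42 + 13 + 33 + 6 = 157.
One more card then forces some back color to 43, so 157 + 1 = 158.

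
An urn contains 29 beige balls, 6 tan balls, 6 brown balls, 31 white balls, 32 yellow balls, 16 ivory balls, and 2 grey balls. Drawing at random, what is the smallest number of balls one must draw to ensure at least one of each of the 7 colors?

121

The hardest color to obtain is grey: we could draw every other ball first — 122 − 2 = 120 balls — without a single grey one.
The next draw must be grey, so 120 + 1 = 121.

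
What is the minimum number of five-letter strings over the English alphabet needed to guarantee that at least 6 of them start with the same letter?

131

There are 26 possible first letters acting as pigeonholes.
With 26 × 5 = 130 five-letter strings over the English alphabet we could place exactly 5 in each, with no class reaching 6.
One more forces some class to hold 6, so 130 + 1 = 131.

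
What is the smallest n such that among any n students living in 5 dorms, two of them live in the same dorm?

6

There are 5 dorms acting as pigeonholes.
With 5 students we could place one in each, avoiding any repeat.
One more forces some class to hold 2, so 5 + 1 = 6.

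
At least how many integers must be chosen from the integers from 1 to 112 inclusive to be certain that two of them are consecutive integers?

57

Partition {1, …, 112} into 56 pairs: {1,2}, {3,4}, …, {111,112}.
Choosing 56 integers — say the 56 even numbers 2, 4, …, 112 — takes one from each pair and avoids the property.
Choosing 57 forces two into the same pair by pigeonhole, and those are consecutive. So 57.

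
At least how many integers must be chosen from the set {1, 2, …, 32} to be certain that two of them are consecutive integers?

Partition {1, …, 32} into 16 pairs: {1,2}, {3,4}, …, {31,32}.
Choosing 16 integers — say the 16 even numbers 2, 4, …, 32 — takes one from each pair and avoids the property.
Choosing 17 forces two into the same pair by pigeonhole, and those are consecutive. So 17.

17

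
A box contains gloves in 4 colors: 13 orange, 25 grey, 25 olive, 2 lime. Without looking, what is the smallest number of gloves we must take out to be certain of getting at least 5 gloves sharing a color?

In the worst case we take at most 4 of each color, but all 2 lime (fewer than 4), giving 4 + 4 + 4 + 2 = 14.
One more glove then forces some color to 5, so 14 + 1 = 15.

15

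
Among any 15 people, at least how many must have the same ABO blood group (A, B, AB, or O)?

4

If each of the 4 ABO blood groups held at most 3, the total would be at most 4 × 3 = 12 < 15, a contradiction.
So at least one holds ⌈15/4⌉ = 4.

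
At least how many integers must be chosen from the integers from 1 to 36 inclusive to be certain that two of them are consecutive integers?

19

Partition {1, …, 36} into 18 pairs: {1,2}, {3,4}, …, {35,36}.
Choosing 18 integers — say the 18 even numbers 2, 4, …, 36 — takes one from each pair and avoids the property.
Choosing 19 forces two into the same pair by pigeonhole, and those are consecutive. So 19.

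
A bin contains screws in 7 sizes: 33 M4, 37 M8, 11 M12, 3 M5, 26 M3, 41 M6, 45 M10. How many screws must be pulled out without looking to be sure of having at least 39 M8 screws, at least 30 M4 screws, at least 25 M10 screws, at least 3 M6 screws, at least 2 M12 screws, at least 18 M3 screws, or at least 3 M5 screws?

113

Each of the 7 sizes has its own threshold; avoid all of them simultaneously.
The worst case stops just short of every target: 29 M4, all 37 M8, 1 M12, 2 M5, 17 M3, 2 M6, 24 M10 — 29 + 37 + 1 + 2 + 17 + 2 + 24 = 112 screws.
One more screw must push some size to its target, so 112 + 1 = 113.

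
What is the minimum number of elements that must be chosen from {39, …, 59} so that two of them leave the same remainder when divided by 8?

9

Group the integers by remainder mod 8; there are 8 residue classes, each nonempty in this range.
Choosing one from each class (8 integers) avoids any shared remainder.
One more choice must repeat a class, so two differ by a multiple of 8. Hence 8 + 1 = 9.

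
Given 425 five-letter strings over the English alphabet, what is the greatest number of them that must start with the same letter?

17

There are 26 possible first letters, which serve as the pigeonholes.
If each of the 26 possible first letters held at most 16, the total would be at most 26 × 16 = 416 < 425, a contradiction.
So at least one holds ⌈425/26⌉ = 17.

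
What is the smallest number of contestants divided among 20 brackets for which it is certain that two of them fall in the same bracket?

There are 20 brackets acting as pigeonholes.
With 20 contestants we could place one in each, avoiding any repeat.
One more forces some class to hold 2, so 20 + 1 = 21.

21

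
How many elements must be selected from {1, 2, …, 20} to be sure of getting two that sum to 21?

Partition {1, …, 20} into 10 pairs: {1,20}, {2,19}, …, {10,11}.
Choosing 10 integers — say the integers 1 through 10 — takes one from each pair and avoids the property.
Choosing 11 forces two into the same pair by pigeonhole, and those sum to 21. So 11.

11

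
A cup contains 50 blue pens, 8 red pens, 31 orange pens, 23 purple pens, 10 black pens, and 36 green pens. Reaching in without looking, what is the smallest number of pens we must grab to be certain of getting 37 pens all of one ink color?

145

Treat the 6 ink colors as pigeonholes.
In the worst case we take at most 36 of each ink color, but all 8 red, all 31 orange, all 23 purple, and all 10 black (fewer than 36), giving 36 + 8 + 31 + 23 + 10 + 36 = 144.
One more pen then forces some ink color to 37, so 144 + 1 = 145.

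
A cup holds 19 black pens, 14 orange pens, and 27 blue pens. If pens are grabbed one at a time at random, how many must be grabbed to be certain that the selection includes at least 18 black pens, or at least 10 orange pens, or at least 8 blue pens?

The worst case stops just short of every target: 17 black, 9 orange, 7 blue — 17 + 9 + 7 = 33 pens.
One more pen must push some ink color to its target, so 33 + 1 = 34.

34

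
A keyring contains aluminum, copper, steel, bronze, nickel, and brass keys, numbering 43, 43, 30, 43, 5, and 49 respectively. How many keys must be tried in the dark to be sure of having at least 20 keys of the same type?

101

In the worst case we take at most 19 of each type, but all 5 nickel (fewer than 19), giving 19 + 19 + 19 + 19 + 5 + 19 = 100.
One more key then forces some type to 20, so 100 + 1 = 101.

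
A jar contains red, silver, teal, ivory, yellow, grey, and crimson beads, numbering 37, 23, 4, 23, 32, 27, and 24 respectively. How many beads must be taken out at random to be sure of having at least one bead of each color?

The hardest color to obtain is teal: we could draw every other bead first — 170 − 4 = 166 beads — without a single teal one.
The next draw must be teal, so 166 + 1 = 167.

167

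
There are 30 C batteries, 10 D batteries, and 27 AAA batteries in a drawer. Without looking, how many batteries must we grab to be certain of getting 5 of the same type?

13

Treat the 3 types as pigeonholes.
The worst case takes 4 batteries of each type without reaching 5 of any: 3 × 4 = 12.
The next battery must bring some type to 5, so 12 + 1 = 13.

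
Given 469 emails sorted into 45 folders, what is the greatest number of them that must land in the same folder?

11

If each of the 45 folders held at most 10, the total would be at most 45 × 10 = 450 < 469, a contradiction.
So at least one holds ⌈469/45⌉ = 11.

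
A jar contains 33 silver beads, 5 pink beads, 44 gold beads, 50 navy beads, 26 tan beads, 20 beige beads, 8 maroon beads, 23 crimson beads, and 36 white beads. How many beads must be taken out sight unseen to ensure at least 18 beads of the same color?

In the worst case we take at most 17 of each color, but all 5 pink and all 8 maroon (fewer than 17), giving 17 + 5 + 17 + 17 + 17 + 17 + 8 + 17 + 17 = 132.
One more bead then forces some color to 18, so 132 + 1 = 133.

133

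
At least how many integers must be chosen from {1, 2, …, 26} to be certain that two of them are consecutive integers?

Partition {1, …, 26} into 13 pairs: {1,2}, {3,4}, …, {25,26}.
Choosing 13 integers — say the 13 even numbers 2, 4, …, 26 — takes one from each pair and avoids the property.
Choosing 14 forces two into the same pair by pigeonhole, and those are consecutive. So 14.

14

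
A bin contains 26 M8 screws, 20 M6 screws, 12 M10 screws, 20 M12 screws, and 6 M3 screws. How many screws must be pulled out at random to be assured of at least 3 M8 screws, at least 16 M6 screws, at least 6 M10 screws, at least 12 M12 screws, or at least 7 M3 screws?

The worst case stops just short of every target: 2 M8, 15 M6, 5 M10, 11 M12, 6 M3 — 2 + 15 + 5 + 11 + 6 = 39 screws.
One more screw must push some size to its target, so 39 + 1 = 40.

40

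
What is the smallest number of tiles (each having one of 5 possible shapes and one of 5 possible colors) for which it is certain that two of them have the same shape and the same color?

There are 5 × 5 = 25 (shape, color) combinations acting as pigeonholes.
With 25 tiles we could place one in each, avoiding any repeat.
One more forces some (shape, color) pair to hold 2, so 25 + 1 = 26.

26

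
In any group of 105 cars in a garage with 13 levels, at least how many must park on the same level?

If each of the 13 levels held at most 8, the total would be at most 13 × 8 = 104 < 105, a contradiction.
So at least one holds ⌈105/13⌉ = 9.

9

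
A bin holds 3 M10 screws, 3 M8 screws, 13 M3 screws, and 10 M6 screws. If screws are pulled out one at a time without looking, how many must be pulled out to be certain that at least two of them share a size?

5

The worst case takes 1 screw of each size without reaching 2 of any: 4 × 1 = 4.
The next screw must bring some size to 2, so 4 + 1 = 5.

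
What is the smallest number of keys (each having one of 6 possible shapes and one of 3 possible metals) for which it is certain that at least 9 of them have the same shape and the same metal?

145

There are 6 × 3 = 18 (shape, metal) combinations acting as pigeonholes.
With 18 × 8 = 144 keys we could place exactly 8 in each, with no (shape, metal) pair reaching 9.
One more forces some (shape, metal) pair to hold 9, so 144 + 1 = 145.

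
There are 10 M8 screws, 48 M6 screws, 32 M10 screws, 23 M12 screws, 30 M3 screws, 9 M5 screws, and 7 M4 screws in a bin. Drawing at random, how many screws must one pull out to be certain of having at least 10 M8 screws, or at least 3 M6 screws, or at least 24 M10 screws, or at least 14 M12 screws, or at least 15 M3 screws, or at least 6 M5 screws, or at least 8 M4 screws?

74

Each of the 7 sizes has its own threshold; avoid all of them simultaneously.
The worst case stops just short of every target: 9 M8, 2 M6, 23 M10, 13 M12, 14 M3, 5 M5, 7 M4 — 9 + 2 + 23 + 13 + 14 + 5 + 7 = 73 screws.
One more screw must push some size to its target, so 73 + 1 = 74.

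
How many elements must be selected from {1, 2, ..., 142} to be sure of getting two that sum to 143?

Partition {1, …, 142} into 71 pairs: {1,142}, {2,141}, …, {71,72}.
Choosing 71 integers — say the integers 1 through 71 — takes one from each pair and avoids the property.
Choosing 72 forces two into the same pair by pigeonhole, and those sum to 143. So 72.

72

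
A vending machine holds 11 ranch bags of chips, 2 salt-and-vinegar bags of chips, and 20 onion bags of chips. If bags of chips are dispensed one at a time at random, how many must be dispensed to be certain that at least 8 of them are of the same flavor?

17

Treat the 3 flavors as pigeonholes.
In the worst case we take at most 7 of each flavor, but all 2 salt-and-vinegar (fewer than 7), giving 7 + 2 + 7 = 16.
One more bag of chips then forces some flavor to 8, so 16 + 1 = 17.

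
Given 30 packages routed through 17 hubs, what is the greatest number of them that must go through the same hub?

2

The 30 packages fall into 17 hubs.
If each of the 17 hubs held at most 1, the total would be at most 17 × 1 = 17 < 30, a contradiction.
So at least one holds ⌈30/17⌉ = 2.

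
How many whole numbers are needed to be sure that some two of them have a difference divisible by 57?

58

Two integers differ by a multiple of 57 exactly when they share a remainder mod 57.
There are 57 residue classes mod 57, so 57 integers can all lie in distinct classes.
One more integer must repeat a residue, giving a difference divisible by 57. So n = 57 + 1 = 58.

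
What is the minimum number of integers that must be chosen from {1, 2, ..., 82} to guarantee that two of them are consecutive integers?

42

Partition {1, …, 82} into 41 pairs: {1,2}, {3,4}, …, {81,82}.
Choosing 41 integers — say the 41 even numbers 2, 4, …, 82 — takes one from each pair and avoids the property.
Choosing 42 forces two into the same pair by pigeonhole, and those are consecutive. So 42.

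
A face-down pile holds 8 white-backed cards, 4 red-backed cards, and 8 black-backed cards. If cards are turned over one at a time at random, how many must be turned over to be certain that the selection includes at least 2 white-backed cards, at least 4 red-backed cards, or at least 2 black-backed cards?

6

Each of the 3 back colors has its own threshold; avoid all of them simultaneously.
The worst case stops just short of every target: 1 white-backed, 3 red-backed, 1 black-backed — 1 + 3 + 1 = 5 cards.
One more card must push some back color to its target, so 5 + 1 = 6.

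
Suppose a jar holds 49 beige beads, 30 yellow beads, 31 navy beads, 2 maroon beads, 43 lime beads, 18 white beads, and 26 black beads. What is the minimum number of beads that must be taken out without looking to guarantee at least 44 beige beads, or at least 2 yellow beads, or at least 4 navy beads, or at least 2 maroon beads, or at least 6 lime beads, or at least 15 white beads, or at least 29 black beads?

Each of the 7 colors has its own threshold; avoid all of them simultaneously.
The worst case stops just short of every target: 43 beige, 1 yellow, 3 navy, 1 maroon, 5 lime, 14 white, all 26 black — 43 + 1 + 3 + 1 + 5 + 14 + 26 = 93 beads.
One more bead must push some color to its target, so 93 + 1 = 94.

94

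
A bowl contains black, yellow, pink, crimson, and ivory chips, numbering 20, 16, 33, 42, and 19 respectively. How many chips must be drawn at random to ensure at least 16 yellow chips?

To avoid yellow chips as long as possible, exhaust the other 4 colors first.
The worst case draws every non-yellow chip first: 20 + 33 + 42 + 19 = 114.
The next 16 draws are then forced to be yellow, giving 114 + 16 = 130.

130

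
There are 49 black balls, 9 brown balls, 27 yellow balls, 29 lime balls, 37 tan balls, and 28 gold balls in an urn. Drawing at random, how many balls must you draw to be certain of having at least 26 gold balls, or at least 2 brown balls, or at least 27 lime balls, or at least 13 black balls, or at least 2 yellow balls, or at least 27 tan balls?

Each of the 6 colors has its own threshold; avoid all of them simultaneously.
The worst case stops just short of every target: 12 black, 1 brown, 1 yellow, 26 lime, 26 tan, 25 gold — 12 + 1 + 1 + 26 + 26 + 25 = 91 balls.
One more ball must push some color to its target, so 91 + 1 = 92.

92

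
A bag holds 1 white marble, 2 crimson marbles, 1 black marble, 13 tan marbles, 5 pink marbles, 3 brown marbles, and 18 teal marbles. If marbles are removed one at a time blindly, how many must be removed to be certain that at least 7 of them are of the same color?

Treat the 7 colors as pigeonholes.
In the worst case we take at most 6 of each color, but all 1 white, all 2 crimson, all 1 black, all 5 pink, and all 3 brown (fewer than 6), giving 1 + 2 + 1 + 6 + 5 + 3 + 6 = 24.
One more marble then forces some color to 7, so 24 + 1 = 25.

25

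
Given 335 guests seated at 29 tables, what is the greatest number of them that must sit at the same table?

The 335 guests fall into 29 tables.
If each of the 29 tables held at most 11, the total would be at most 29 × 11 = 319 < 335, a contradiction.
So at least one holds ⌈335/29⌉ = 12.

12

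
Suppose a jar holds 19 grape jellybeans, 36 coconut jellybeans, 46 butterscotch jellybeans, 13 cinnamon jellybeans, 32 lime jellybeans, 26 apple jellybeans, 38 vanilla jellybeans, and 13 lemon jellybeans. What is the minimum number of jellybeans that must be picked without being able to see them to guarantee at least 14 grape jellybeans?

To avoid grape jellybeans as long as possible, exhaust the other 7 flavors first.
The worst case draws every non-grape jellybean first: 36 + 46 + 13 + 32 + 26 + 38 + 13 = 204.
The next 14 draws are then forced to be grape, giving 204 + 14 = 218.

218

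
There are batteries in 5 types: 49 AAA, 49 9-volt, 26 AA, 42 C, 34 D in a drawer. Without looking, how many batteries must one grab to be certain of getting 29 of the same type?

139

Treat the 5 types as pigeonholes.
In the worst case we take at most 28 of each type, but all 26 AA (fewer than 28), giving 28 + 28 + 26 + 28 + 28 = 138.
One more battery then forces some type to 29, so 138 + 1 = 139.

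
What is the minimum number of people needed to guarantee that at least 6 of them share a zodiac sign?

There are 12 zodiac signs acting as pigeonholes.
With 12 × 5 = 60 people we could place exactly 5 in each, with no class reaching 6.
One more forces some class to hold 6, so 60 + 1 = 61.

61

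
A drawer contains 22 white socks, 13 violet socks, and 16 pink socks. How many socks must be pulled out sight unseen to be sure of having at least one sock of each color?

39

The hardest color to obtain is violet: we could draw every other sock first — 51 − 13 = 38 socks — without a single violet one.
The next draw must be violet, so 38 + 1 = 39.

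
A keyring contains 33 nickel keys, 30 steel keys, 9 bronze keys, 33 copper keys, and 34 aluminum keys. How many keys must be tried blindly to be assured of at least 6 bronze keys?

The worst case draws every non-bronze key first: 33 + 30 + 33 + 34 = 130.
The next 6 draws are then forced to be bronze, giving 130 + 6 = 136.

136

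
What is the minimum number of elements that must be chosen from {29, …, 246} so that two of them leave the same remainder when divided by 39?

40

Group the integers by remainder mod 39; there are 39 residue classes, each nonempty in this range.
Choosing one from each class (39 integers) avoids any shared remainder.
One more choice must repeat a class, so two differ by a multiple of 39. Hence 39 + 1 = 40.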